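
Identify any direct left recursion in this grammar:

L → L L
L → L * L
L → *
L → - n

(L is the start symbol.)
Yes, L is left-recursive

Direct left recursion occurs when N → N α for some non-terminal N (the right-hand side begins with the left-hand side itself).

L → L L: LEFT RECURSIVE (starts with L)
L → L * L: LEFT RECURSIVE (starts with L)
L → *: starts with '*'
L → - n: starts with '-'

The grammar has direct left recursion on: L.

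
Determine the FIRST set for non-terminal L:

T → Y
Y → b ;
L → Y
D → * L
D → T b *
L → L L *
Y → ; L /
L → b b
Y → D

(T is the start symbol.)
FIRST sets of the other non-terminals involved (by the same procedure, iterated to a fixed point):
  FIRST(Y) = { '*', ';', 'b' }

From L → Y:
  - Y is a non-terminal: add FIRST(Y) \ {ε} = { '*', ';', 'b' }
    Y is not nullable, so stop
From L → L L *:
  - L is the symbol being defined: contributes nothing new
    L is not nullable, so stop
From L → b b:
  - b is a terminal: add 'b' and stop

Collecting: FIRST(L) = { '*', ';', 'b' }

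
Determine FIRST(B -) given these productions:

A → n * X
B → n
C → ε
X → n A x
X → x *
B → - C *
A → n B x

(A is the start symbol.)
FIRST sets of the non-terminals involved (from the grammar, by fixed-point iteration):
  FIRST(B) = { '-', 'n' }

To compute FIRST(B -), process the symbols left to right:
Symbol B is a non-terminal. Add FIRST(B) \ {ε} = { '-', 'n' }
B is not nullable (ε ∉ FIRST(B)), so stop here.
FIRST(B -) = { '-', 'n' }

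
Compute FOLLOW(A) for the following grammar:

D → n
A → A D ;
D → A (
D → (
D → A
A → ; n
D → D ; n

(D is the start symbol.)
To compute FOLLOW(A), find every occurrence of A on a right-hand side N → α A β: add FIRST(β) \ {ε}, and if β is empty or nullable also add FOLLOW(N). Iterate to a fixed point.

In A → A D ;: A is followed by D ';', add FIRST(D ';') \ {ε} = { '(', ';', 'n' }
In D → A (: A is followed by '(', add FIRST('(') \ {ε} = { '(' }
In D → A: A is at the end, add FOLLOW(D)

The FOLLOW sets referred to above (computed the same way, to a fixed point):
  FOLLOW(D) = { $, ';' }

Taking the union: FOLLOW(A) = { $, '(', ';', 'n' }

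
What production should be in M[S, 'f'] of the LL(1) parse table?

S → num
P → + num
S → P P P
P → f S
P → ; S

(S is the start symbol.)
S → P P P

To find M[S, 'f'], we find productions for S where 'f' is in the predict set (PREDICT(N → α) = (FIRST(α) \ {ε}) ∪ (FOLLOW(N) if α ⇒* ε)).

Relevant sets:
  FIRST(P) = { '+', ';', 'f' }

S → num: PREDICT = { 'num' }
S → P P P: PREDICT = { '+', ';', 'f' }
  'f' is in predict set, so this production goes in M[S, 'f']

M[S, 'f'] = S → P P P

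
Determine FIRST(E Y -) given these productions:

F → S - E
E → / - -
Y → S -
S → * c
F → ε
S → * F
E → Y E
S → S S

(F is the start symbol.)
FIRST sets of the non-terminals involved (from the grammar, by fixed-point iteration):
  FIRST(E) = { '*', '/' }

To compute FIRST(E Y -), process the symbols left to right:
Symbol E is a non-terminal. Add FIRST(E) \ {ε} = { '*', '/' }
E is not nullable (ε ∉ FIRST(E)), so stop here.
FIRST(E Y -) = { '*', '/' }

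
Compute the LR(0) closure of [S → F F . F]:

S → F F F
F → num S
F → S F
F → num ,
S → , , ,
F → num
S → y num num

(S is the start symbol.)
{ [F → . S F], [F → . num ,], [F → . num S], [F → . num], [S → . , , ,], [S → . F F F], [S → . y num num], [S → F F . F] }

To compute CLOSURE, for each item [A → α.Bβ] where B is a non-terminal, add [B → .γ] for all productions B → γ; repeat for the newly added items until nothing changes.

Start with: [S → F F . F]
  [S → F F . F] has the dot before F: add [F → . num S], [F → . S F], [F → . num ,], [F → . num]
  [F → . S F] has the dot before S: add [S → . F F F], [S → . , , ,], [S → . y num num]
No further items can be added.

CLOSURE = { [F → . S F], [F → . num ,], [F → . num S], [F → . num], [S → . , , ,], [S → . F F F], [S → . y num num], [S → F F . F] }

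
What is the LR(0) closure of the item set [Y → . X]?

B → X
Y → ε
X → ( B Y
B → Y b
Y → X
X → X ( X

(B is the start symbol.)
To compute CLOSURE, for each item [A → α.Bβ] where B is a non-terminal, add [B → .γ] for all productions B → γ; repeat for the newly added items until nothing changes.

Start with: [Y → . X]
  [Y → . X] has the dot before X: add [X → . ( B Y], [X → . X ( X]
No further items can be added.

CLOSURE = { [X → . ( B Y], [X → . X ( X], [Y → . X] }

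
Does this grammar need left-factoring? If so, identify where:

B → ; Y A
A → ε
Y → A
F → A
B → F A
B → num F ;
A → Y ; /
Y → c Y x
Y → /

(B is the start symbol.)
Left-factoring is needed when two productions for the same non-terminal
share a common prefix on the right-hand side.

Productions for B:
  B → ; Y A
  B → F A
  B → num F ;
Productions for A:
  A → ε
  A → Y ; /
Productions for Y:
  Y → A
  Y → c Y x
  Y → /

No common prefixes found.

Answer: No, left-factoring is not needed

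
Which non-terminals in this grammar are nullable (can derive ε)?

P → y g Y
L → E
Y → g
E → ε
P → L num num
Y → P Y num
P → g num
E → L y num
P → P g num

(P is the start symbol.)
A non-terminal is nullable if it can derive ε (the empty string): either it has an ε-production, or it has a production whose right-hand side consists entirely of nullable non-terminals.

ε-productions: E → ε
So E is immediately nullable.
L → E: every symbol on the right is nullable, so L is nullable too.
No further non-terminal can be added: every production for the remaining non-terminals contains a terminal or a non-nullable non-terminal.
Nullable = { 'E', 'L' }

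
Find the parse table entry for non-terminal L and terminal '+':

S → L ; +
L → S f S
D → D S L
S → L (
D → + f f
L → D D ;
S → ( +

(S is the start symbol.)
L → S f S, L → D D ;

To find M[L, '+'], we find productions for L where '+' is in the predict set (PREDICT(N → α) = (FIRST(α) \ {ε}) ∪ (FOLLOW(N) if α ⇒* ε)).

Relevant sets:
  FIRST(S) = { '(', '+' }
  FIRST(D) = { '+' }

L → S f S: PREDICT = { '(', '+' }
  '+' is in predict set, so this production goes in M[L, '+']
L → D D ;: PREDICT = { '+' }
  '+' is in predict set, so this production goes in M[L, '+']

M[L, '+'] = L → S f S, L → D D ;  (a multiply-defined cell — the grammar is not LL(1))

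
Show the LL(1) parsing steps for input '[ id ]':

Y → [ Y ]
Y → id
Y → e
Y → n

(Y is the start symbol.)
Stack is shown with the top on the left.

Stack    Input     Action
-------------------------
Y $      [ id ] $  output Y → [ Y ]
[ Y ] $  [ id ] $  match '['
Y ] $    id ] $    output Y → id
id ] $   id ] $    match 'id'
] $      ] $       match ']'
$        $         accept

The string is accepted.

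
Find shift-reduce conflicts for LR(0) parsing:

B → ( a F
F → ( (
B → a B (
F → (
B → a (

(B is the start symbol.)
Yes — I4: [B → a ( .] vs [B → ( . a F]; I8: [F → ( .] vs [F → ( . (]

A shift-reduce conflict occurs when an LR(0) state has both:
  - a complete (reduce) item [A → α .] (dot at the end), and
  - a shift item [B → β . c γ] (dot before a terminal).

Augment with B' → B and build the canonical LR(0) collection (I0 = CLOSURE({[B' → . B]}), then GOTO on every symbol after a dot until no new states appear). It has 11 states:
  I0: { [B → . ( a F], [B → . a (], [B → . a B (], [B' → . B] }  — shift
  I1: { [B → ( . a F] }  — shift
  I2: { [B' → B .] }  — accept
  I3: { [B → . ( a F], [B → . a (], [B → . a B (], [B → a . (], [B → a . B (] }  — shift
  I4: { [B → ( . a F], [B → a ( .] }  — shift, reduce
  I5: { [B → a B . (] }  — shift
  I6: { [B → a B ( .] }  — reduce
  I7: { [B → ( a . F], [F → . ( (], [F → . (] }  — shift
  I8: { [F → ( . (], [F → ( .] }  — shift, reduce
  I9: { [B → ( a F .] }  — reduce
  I10: { [F → ( ( .] }  — reduce

I4 contains reduce item [B → a ( .] and shift item [B → ( . a F] — shift-reduce conflict.
I8 contains reduce item [F → ( .] and shift item [F → ( . (] — shift-reduce conflict.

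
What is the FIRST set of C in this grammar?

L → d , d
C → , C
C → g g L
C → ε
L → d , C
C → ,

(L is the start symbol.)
To compute FIRST(C), examine every production with C on the left-hand side, reading each right-hand side left to right until a non-nullable symbol is reached.

From C → , C:
  - ',' is a terminal: add ',' and stop
From C → g g L:
  - g is a terminal: add 'g' and stop
From C → ε:
  - ε-production, so ε ∈ FIRST(C)
From C → ,:
  - ',' is a terminal: add ',' and stop

Collecting: FIRST(C) = { ',', 'g', ε }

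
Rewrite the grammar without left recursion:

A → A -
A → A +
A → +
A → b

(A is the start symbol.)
A is directly left-recursive. The standard transformation for
  A → A α₁ | ... | A α_m | β₁ | ... | β_n
is
  A  → β₁ A' | ... | β_n A'
  A' → α₁ A' | ... | α_m A' | ε

A → + becomes A → + A'
A → b becomes A → b A'
A → A - becomes A' → - A'
A → A + becomes A' → + A'
Add A' → ε

Resulting grammar:
A → + A'
A → b A'
A' → - A'
A' → + A'
A' → ε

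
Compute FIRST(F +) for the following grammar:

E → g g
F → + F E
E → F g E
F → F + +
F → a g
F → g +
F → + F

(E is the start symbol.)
FIRST sets of the non-terminals involved (from the grammar, by fixed-point iteration):
  FIRST(F) = { '+', 'a', 'g' }

To compute FIRST(F +), process the symbols left to right:
Symbol F is a non-terminal. Add FIRST(F) \ {ε} = { '+', 'a', 'g' }
F is not nullable (ε ∉ FIRST(F)), so stop here.
FIRST(F +) = { '+', 'a', 'g' }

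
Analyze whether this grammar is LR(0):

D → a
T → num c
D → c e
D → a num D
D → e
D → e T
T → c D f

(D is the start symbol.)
No. Shift-reduce conflict between [D → a .] and [D → a . num D]

A grammar is LR(0) if no state in the canonical LR(0) collection has:
  - both a shift item (dot before a terminal) and a complete item (shift-reduce conflict), or
  - two or more complete items (reduce-reduce conflict; the accept item [D' → D .] counts as a complete item here).

Augment with D' → D and build the canonical LR(0) collection (I0 = CLOSURE({[D' → . D]}), then GOTO on every symbol after a dot until no new states appear). It has 14 states:
  I0: { [D → . a num D], [D → . a], [D → . c e], [D → . e T], [D → . e], [D' → . D] }  — shift
  I1: { [D' → D .] }  — accept
  I2: { [D → a . num D], [D → a .] }  — shift, reduce
  I3: { [D → c . e] }  — shift
  I4: { [D → e . T], [D → e .], [T → . c D f], [T → . num c] }  — shift, reduce
  I5: { [D → e T .] }  — reduce
  I6: { [D → . a num D], [D → . a], [D → . c e], [D → . e T], [D → . e], [T → c . D f] }  — shift
  I7: { [T → num . c] }  — shift
  I8: { [T → num c .] }  — reduce
  I9: { [T → c D . f] }  — shift
  I10: { [T → c D f .] }  — reduce
  I11: { [D → c e .] }  — reduce
  I12: { [D → . a num D], [D → . a], [D → . c e], [D → . e T], [D → . e], [D → a num . D] }  — shift
  I13: { [D → a num D .] }  — reduce

Conflict in state I2:
  Shift-reduce conflict between [D → a .] and [D → a . num D]
So the grammar is NOT LR(0).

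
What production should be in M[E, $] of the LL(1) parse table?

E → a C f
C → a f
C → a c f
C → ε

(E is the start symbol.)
Empty (error entry)

To find M[E, $], we find productions for E where $ is in the predict set (PREDICT(N → α) = (FIRST(α) \ {ε}) ∪ (FOLLOW(N) if α ⇒* ε)).

E → a C f: PREDICT = { 'a' }

M[E, $] is empty (no production applies)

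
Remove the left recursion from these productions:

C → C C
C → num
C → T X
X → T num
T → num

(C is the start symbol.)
C → num C'
C → T X C'
C' → C C'
C' → ε
X → T num
T → num

C is directly left-recursive. The standard transformation for
  A → A α₁ | ... | A α_m | β₁ | ... | β_n
is
  A  → β₁ A' | ... | β_n A'
  A' → α₁ A' | ... | α_m A' | ε

C → num becomes C → num C'
C → T X becomes C → T X C'
C → C C becomes C' → C C'
Add C' → ε

Productions for other non-terminals are unchanged:
  X → T num
  T → num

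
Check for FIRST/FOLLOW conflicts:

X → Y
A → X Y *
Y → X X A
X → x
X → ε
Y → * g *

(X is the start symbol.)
Yes. X → Y with FOLLOW(X) on { '*', 'x' }; X → x with FOLLOW(X) on { 'x' }

A FIRST/FOLLOW conflict occurs when a non-terminal N has a nullable alternative N → β (β ⇒* ε) and another alternative N → α with FIRST(α) ∩ FOLLOW(N) ≠ ∅: on such a lookahead the parser cannot decide between expanding α and letting N vanish via β.

Nullable non-terminals: X.
FIRST sets used below: FIRST(Y) = { '*', 'x' }

X: nullable alternative(s) X → ε; FOLLOW(X) = { $, '*', 'x' }
  X → Y: FIRST \ {ε} = { '*', 'x' } — overlaps FOLLOW(X) on { '*', 'x' }: CONFLICT
  X → x: FIRST \ {ε} = { 'x' } — overlaps FOLLOW(X) on { 'x' }: CONFLICT
  X → ε: FIRST \ {ε} = { } — this is the only nullable alternative, skip

A, Y have no nullable alternative, so no FIRST/FOLLOW check is needed there.

So the grammar has 2 FIRST/FOLLOW conflicts (marked CONFLICT above).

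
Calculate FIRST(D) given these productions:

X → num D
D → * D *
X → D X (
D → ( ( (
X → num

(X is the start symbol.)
{ '(', '*' }

To compute FIRST(D), examine every production with D on the left-hand side, reading each right-hand side left to right until a non-nullable symbol is reached.

From D → * D *:
  - '*' is a terminal: add '*' and stop
From D → ( ( (:
  - '(' is a terminal: add '(' and stop

Collecting: FIRST(D) = { '(', '*' }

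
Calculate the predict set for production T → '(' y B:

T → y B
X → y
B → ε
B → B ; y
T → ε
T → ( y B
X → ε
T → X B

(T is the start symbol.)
{ '(' }

PREDICT(T → '(' y B) = (FIRST(RHS) \ {ε}) ∪ (FOLLOW(T) if ε ∈ FIRST(RHS), i.e. RHS ⇒* ε)
FIRST('(' y B) = { '(' }
ε ∉ FIRST('(' y B), so FOLLOW(T) is not added.
PREDICT(T → '(' y B) = { '(' }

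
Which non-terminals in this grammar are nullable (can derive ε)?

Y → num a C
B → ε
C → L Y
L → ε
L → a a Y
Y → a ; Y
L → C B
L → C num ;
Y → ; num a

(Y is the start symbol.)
{ 'B', 'L' }

ε-productions: B → ε, L → ε
So B, L are immediately nullable.
No further non-terminal can be added: every production for the remaining non-terminals contains a terminal or a non-nullable non-terminal.
Nullable = { 'B', 'L' }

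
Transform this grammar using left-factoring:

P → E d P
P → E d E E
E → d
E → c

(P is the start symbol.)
P → E d P'
P' → P
P' → E E
E → d
E → c

Left-factoring transforms A → αβ₁ | αβ₂ into A → αA' and A' → β₁ | β₂
(α is the longest common prefix among the alternatives). Repeat until
no nonterminal has two alternatives with a common prefix.

Round 1: P has alternatives sharing prefix 'E d'. Introduce P': P → E d P'
  Add: P' → P
  Add: P' → E E

No remaining common prefixes — done.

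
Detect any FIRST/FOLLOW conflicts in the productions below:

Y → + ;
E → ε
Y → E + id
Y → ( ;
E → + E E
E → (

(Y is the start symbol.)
Yes. E → '+' E E with FOLLOW(E) on { '+' }; E → '(' with FOLLOW(E) on { '(' }

A FIRST/FOLLOW conflict occurs when a non-terminal N has a nullable alternative N → β (β ⇒* ε) and another alternative N → α with FIRST(α) ∩ FOLLOW(N) ≠ ∅: on such a lookahead the parser cannot decide between expanding α and letting N vanish via β.

Nullable non-terminals: E.

E: nullable alternative(s) E → ε; FOLLOW(E) = { '(', '+' }
  E → ε: FIRST \ {ε} = { } — this is the only nullable alternative, skip
  E → + E E: FIRST \ {ε} = { '+' } — overlaps FOLLOW(E) on { '+' }: CONFLICT
  E → (: FIRST \ {ε} = { '(' } — overlaps FOLLOW(E) on { '(' }: CONFLICT

Y has no nullable alternative, so no FIRST/FOLLOW check is needed there.

So the grammar has 2 FIRST/FOLLOW conflicts (marked CONFLICT above).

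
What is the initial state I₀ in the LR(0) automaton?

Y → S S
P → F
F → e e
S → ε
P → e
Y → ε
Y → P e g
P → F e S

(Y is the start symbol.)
{ [F → . e e], [P → . F e S], [P → . F], [P → . e], [S → .], [Y → . P e g], [Y → . S S], [Y → .], [Y' → . Y] }

First, augment the grammar with Y' → Y
I₀ = CLOSURE({ [Y' → . Y] }):
  [Y' → . Y] has the dot before Y: add [Y → . S S], [Y → .], [Y → . P e g]
  [Y → . S S] has the dot before S: add [S → .]
  [Y → . P e g] has the dot before P: add [P → . F], [P → . e], [P → . F e S]
  [P → . F] has the dot before F: add [F → . e e]
No further items can be added.

I₀ = { [F → . e e], [P → . F e S], [P → . F], [P → . e], [S → .], [Y → . P e g], [Y → . S S], [Y → .], [Y' → . Y] }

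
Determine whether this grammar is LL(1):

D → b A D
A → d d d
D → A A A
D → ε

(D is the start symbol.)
Yes, the grammar is LL(1).

Relevant sets:
  FIRST(A) = { 'd' }
  FOLLOW(D) = { $ }

For D:
  PREDICT(D → b A D) = { 'b' }
  PREDICT(D → A A A) = { 'd' }
  PREDICT(D → ε) = { $ }
A has a single production, so nothing to check there.

All predict sets are disjoint. The grammar IS LL(1).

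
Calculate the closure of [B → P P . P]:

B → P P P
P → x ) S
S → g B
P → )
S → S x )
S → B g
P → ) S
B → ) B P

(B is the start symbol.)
{ [B → P P . P], [P → . ) S], [P → . )], [P → . x ) S] }

Start with: [B → P P . P]
  [B → P P . P] has the dot before P: add [P → . x ) S], [P → . )], [P → . ) S]
No further items can be added.

CLOSURE = { [B → P P . P], [P → . ) S], [P → . )], [P → . x ) S] }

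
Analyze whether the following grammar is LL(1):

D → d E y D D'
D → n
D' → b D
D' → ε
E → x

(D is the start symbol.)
Relevant sets:
  FOLLOW(D') = { $, 'b' }

For D:
  PREDICT(D → d E y D D') = { 'd' }
  PREDICT(D → n) = { 'n' }
For D':
  PREDICT(D' → b D) = { 'b' }
  PREDICT(D' → ε) = { $, 'b' }
E has a single production, so nothing to check there.

Conflict found: Predict set conflict for D': { 'b' }
The grammar is NOT LL(1).

Answer: No. Predict set conflict for D': { 'b' }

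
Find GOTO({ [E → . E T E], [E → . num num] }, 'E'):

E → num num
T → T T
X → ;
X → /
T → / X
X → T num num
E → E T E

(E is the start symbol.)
{ [E → E . T E], [T → . / X], [T → . T T] }

GOTO(I, 'E') = CLOSURE({ [A → αX.β] : [A → α.Xβ] ∈ I, X = 'E' })

Items with dot before 'E', with the dot advanced:
  [E → . E T E] → [E → E . T E]
Closure of the advanced items:
  [E → E . T E] has the dot before T: add [T → . T T], [T → . / X]

GOTO = { [E → E . T E], [T → . / X], [T → . T T] }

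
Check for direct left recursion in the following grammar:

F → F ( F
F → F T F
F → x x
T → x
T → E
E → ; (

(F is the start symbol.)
Direct left recursion occurs when N → N α for some non-terminal N (the right-hand side begins with the left-hand side itself).

F → F ( F: LEFT RECURSIVE (starts with F)
F → F T F: LEFT RECURSIVE (starts with F)
F → x x: starts with x
T → x: starts with x
T → E: starts with E
E → ; (: starts with ';'

The grammar has direct left recursion on: F.

Answer: Yes, F is left-recursive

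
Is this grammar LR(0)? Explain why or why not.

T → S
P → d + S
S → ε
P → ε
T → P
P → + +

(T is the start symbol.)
A grammar is LR(0) if no state in the canonical LR(0) collection has:
  - both a shift item (dot before a terminal) and a complete item (shift-reduce conflict), or
  - two or more complete items (reduce-reduce conflict; the accept item [T' → T .] counts as a complete item here).

Augment with T' → T and build the canonical LR(0) collection (I0 = CLOSURE({[T' → . T]}), then GOTO on every symbol after a dot until no new states appear). It has 9 states:
  I0: { [P → . + +], [P → . d + S], [P → .], [S → .], [T → . P], [T → . S], [T' → . T] }  — shift, 2 reduces
  I1: { [P → + . +] }  — shift
  I2: { [T → P .] }  — reduce
  I3: { [T → S .] }  — reduce
  I4: { [T' → T .] }  — accept
  I5: { [P → d . + S] }  — shift
  I6: { [P → d + . S], [S → .] }  — reduce
  I7: { [P → d + S .] }  — reduce
  I8: { [P → + + .] }  — reduce

Conflict in state I0:
  Shift-reduce conflict between [P → .] and [P → . + +]
So the grammar is NOT LR(0).

Answer: No. Shift-reduce conflict between [P → .] and [P → . + +]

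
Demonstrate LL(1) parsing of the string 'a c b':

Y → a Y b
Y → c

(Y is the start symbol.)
Stack is shown with the top on the left.

Stack    Input    Action
------------------------
Y $      a c b $  output Y → a Y b
a Y b $  a c b $  match 'a'
Y b $    c b $    output Y → c
c b $    c b $    match 'c'
b $      b $      match 'b'
$        $        accept

The string is accepted.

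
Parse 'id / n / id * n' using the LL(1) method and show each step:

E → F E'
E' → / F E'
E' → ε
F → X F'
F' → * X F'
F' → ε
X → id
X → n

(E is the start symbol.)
LL(1) parsing maintains a stack (initially the start symbol over $) and the input. At each step: if the stack top is a terminal, match it against the current input token; if it is a non-terminal N, replace it with the RHS of M[N, lookahead] (the unique production whose predict set contains the lookahead).

Stack is shown with the top on the left.

Stack        Input              Action
--------------------------------------
E $          id / n / id * n $  output E → F E'
F E' $       id / n / id * n $  output F → X F'
X F' E' $    id / n / id * n $  output X → id
id F' E' $   id / n / id * n $  match 'id'
F' E' $      / n / id * n $     output F' → ε
E' $         / n / id * n $     output E' → / F E'
/ F E' $     / n / id * n $     match '/'
F E' $       n / id * n $       output F → X F'
X F' E' $    n / id * n $       output X → n
n F' E' $    n / id * n $       match 'n'
F' E' $      / id * n $         output F' → ε
E' $         / id * n $         output E' → / F E'
/ F E' $     / id * n $         match '/'
F E' $       id * n $           output F → X F'
X F' E' $    id * n $           output X → id
id F' E' $   id * n $           match 'id'
F' E' $      * n $              output F' → * X F'
* X F' E' $  * n $              match '*'
X F' E' $    n $                output X → n
n F' E' $    n $                match 'n'
F' E' $      $                  output F' → ε
E' $         $                  output E' → ε
$            $                  accept

The string is accepted.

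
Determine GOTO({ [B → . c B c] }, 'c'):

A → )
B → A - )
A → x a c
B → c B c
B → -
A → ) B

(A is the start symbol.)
GOTO(I, 'c') = CLOSURE({ [A → αX.β] : [A → α.Xβ] ∈ I, X = 'c' })

Items with dot before 'c', with the dot advanced:
  [B → . c B c] → [B → c . B c]
Closure of the advanced items:
  [B → c . B c] has the dot before B: add [B → . A - )], [B → . c B c], [B → . -]
  [B → . A - )] has the dot before A: add [A → . )], [A → . x a c], [A → . ) B]

GOTO = { [A → . ) B], [A → . )], [A → . x a c], [B → . -], [B → . A - )], [B → . c B c], [B → c . B c] }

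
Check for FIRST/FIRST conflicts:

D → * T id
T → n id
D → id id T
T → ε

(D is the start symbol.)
No FIRST/FIRST conflicts.

A FIRST/FIRST conflict occurs when two productions N → α and N → β for the same non-terminal have FIRST(α) ∩ FIRST(β) ≠ ∅ (with ε ∈ FIRST of a nullable right-hand side, so two nullable alternatives also conflict).

Productions for D:
  D → * T id: FIRST = { '*' }
  D → id id T: FIRST = { 'id' }
Productions for T:
  T → n id: FIRST = { 'n' }
  T → ε: FIRST = { ε }

All alternatives of each non-terminal have pairwise disjoint FIRST sets.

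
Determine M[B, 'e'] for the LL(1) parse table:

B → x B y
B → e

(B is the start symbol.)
B → e

To find M[B, 'e'], we find productions for B where 'e' is in the predict set (PREDICT(N → α) = (FIRST(α) \ {ε}) ∪ (FOLLOW(N) if α ⇒* ε)).

B → x B y: PREDICT = { 'x' }
B → e: PREDICT = { 'e' }
  'e' is in predict set, so this production goes in M[B, 'e']

M[B, 'e'] = B → e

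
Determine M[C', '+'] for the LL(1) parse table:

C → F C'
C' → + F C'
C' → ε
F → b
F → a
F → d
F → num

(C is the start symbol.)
To find M[C', '+'], we find productions for C' where '+' is in the predict set (PREDICT(N → α) = (FIRST(α) \ {ε}) ∪ (FOLLOW(N) if α ⇒* ε)).

Relevant sets:
  FOLLOW(C') = { $ }

C' → + F C': PREDICT = { '+' }
  '+' is in predict set, so this production goes in M[C', '+']
C' → ε: PREDICT = { $ }

M[C', '+'] = C' → + F C'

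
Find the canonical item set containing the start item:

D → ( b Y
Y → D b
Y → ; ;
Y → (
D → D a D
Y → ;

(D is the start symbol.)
First, augment the grammar with D' → D
I₀ = CLOSURE({ [D' → . D] }):
  [D' → . D] has the dot before D: add [D → . ( b Y], [D → . D a D]
No further items can be added.

I₀ = { [D → . ( b Y], [D → . D a D], [D' → . D] }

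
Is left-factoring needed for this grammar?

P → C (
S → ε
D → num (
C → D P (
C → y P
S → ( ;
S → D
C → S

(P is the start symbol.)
No, left-factoring is not needed

Left-factoring is needed when two productions for the same non-terminal
share a common prefix on the right-hand side.

Productions for S:
  S → ε
  S → ( ;
  S → D
Productions for C:
  C → D P (
  C → y P
  C → S

No common prefixes found.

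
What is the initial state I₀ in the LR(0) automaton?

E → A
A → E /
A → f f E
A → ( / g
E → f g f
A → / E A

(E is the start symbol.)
First, augment the grammar with E' → E
I₀ = CLOSURE({ [E' → . E] }):
  [E' → . E] has the dot before E: add [E → . A], [E → . f g f]
  [E → . A] has the dot before A: add [A → . E /], [A → . f f E], [A → . ( / g], [A → . / E A]
No further items can be added.

I₀ = { [A → . ( / g], [A → . / E A], [A → . E /], [A → . f f E], [E → . A], [E → . f g f], [E' → . E] }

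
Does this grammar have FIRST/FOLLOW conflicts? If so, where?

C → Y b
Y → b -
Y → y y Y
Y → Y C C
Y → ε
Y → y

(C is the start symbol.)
Nullable non-terminals: Y.
FIRST sets used below: FIRST(Y) = { 'b', 'y', ε }, FIRST(C) = { 'b', 'y' }

Y: nullable alternative(s) Y → ε; FOLLOW(Y) = { 'b', 'y' }
  Y → b -: FIRST \ {ε} = { 'b' } — overlaps FOLLOW(Y) on { 'b' }: CONFLICT
  Y → y y Y: FIRST \ {ε} = { 'y' } — overlaps FOLLOW(Y) on { 'y' }: CONFLICT
  Y → Y C C: FIRST \ {ε} = { 'b', 'y' } — overlaps FOLLOW(Y) on { 'b', 'y' }: CONFLICT
  Y → ε: FIRST \ {ε} = { } — this is the only nullable alternative, skip
  Y → y: FIRST \ {ε} = { 'y' } — overlaps FOLLOW(Y) on { 'y' }: CONFLICT

C has no nullable alternative, so no FIRST/FOLLOW check is needed there.

So the grammar has 4 FIRST/FOLLOW conflicts (marked CONFLICT above).

Answer: Yes. Y → b '-' with FOLLOW(Y) on { 'b' }; Y → y y Y with FOLLOW(Y) on { 'y' }; Y → Y C C with FOLLOW(Y) on { 'b', 'y' }; Y → y with FOLLOW(Y) on { 'y' }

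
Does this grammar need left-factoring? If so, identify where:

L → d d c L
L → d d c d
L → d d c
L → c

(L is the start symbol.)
Left-factoring is needed when two productions for the same non-terminal
share a common prefix on the right-hand side.

Productions for L:
  L → d d c L
  L → d d c d
  L → d d c
  L → c

Found common prefix 'd d c' in productions for L

Answer: Yes, L has productions with common prefix 'd d c'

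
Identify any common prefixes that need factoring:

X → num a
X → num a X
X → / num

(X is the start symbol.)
Yes, X has productions with common prefix 'num a'

Left-factoring is needed when two productions for the same non-terminal
share a common prefix on the right-hand side.

Productions for X:
  X → num a
  X → num a X
  X → / num

Found common prefix 'num a' in productions for X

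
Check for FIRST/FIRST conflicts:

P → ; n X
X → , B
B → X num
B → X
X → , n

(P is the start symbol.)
A FIRST/FIRST conflict occurs when two productions N → α and N → β for the same non-terminal have FIRST(α) ∩ FIRST(β) ≠ ∅ (with ε ∈ FIRST of a nullable right-hand side, so two nullable alternatives also conflict).

FIRST sets of the non-terminals at (or reachable through a nullable prefix from) the front of some alternative:
  FIRST(X) = { ',' }

Productions for X:
  X → , B: FIRST = { ',' }
  X → , n: FIRST = { ',' }
Productions for B:
  B → X num: FIRST = { ',' }
  B → X: FIRST = { ',' }
P has only one production, so no FIRST/FIRST conflict is possible there.

Conflict for X: X → , B and X → , n
  Overlap: { ',' }
Conflict for B: B → X num and B → X
  Overlap: { ',' }

Answer: Yes. X → ',' B / X → ',' n on { ',' }; B → X num / B → X on { ',' }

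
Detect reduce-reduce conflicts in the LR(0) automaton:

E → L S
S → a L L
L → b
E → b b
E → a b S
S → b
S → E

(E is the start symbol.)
A reduce-reduce conflict occurs when an LR(0) state has two complete items [A → α .] and [B → β .] — both call for a reduction, and with no lookahead the parser cannot choose between them.

Augment with E' → E and build the canonical LR(0) collection (I0 = CLOSURE({[E' → . E]}), then GOTO on every symbol after a dot until no new states appear). It has 16 states:
  I0: { [E → . L S], [E → . a b S], [E → . b b], [E' → . E], [L → . b] }  — shift
  I1: { [E' → E .] }  — accept
  I2: { [E → . L S], [E → . a b S], [E → . b b], [E → L . S], [L → . b], [S → . E], [S → . a L L], [S → . b] }  — shift
  I3: { [E → a . b S] }  — shift
  I4: { [E → b . b], [L → b .] }  — shift, reduce
  I5: { [E → b b .] }  — reduce
  I6: { [E → . L S], [E → . a b S], [E → . b b], [E → a b . S], [L → . b], [S → . E], [S → . a L L], [S → . b] }  — shift
  I7: { [S → E .] }  — reduce
  I8: { [E → a b S .] }  — reduce
  I9: { [E → a . b S], [L → . b], [S → a . L L] }  — shift
  I10: { [E → b . b], [L → b .], [S → b .] }  — shift, 2 reduces
  I11: { [L → . b], [S → a L . L] }  — shift
  I12: { [E → . L S], [E → . a b S], [E → . b b], [E → a b . S], [L → . b], [L → b .], [S → . E], [S → . a L L], [S → . b] }  — shift, reduce
  I13: { [S → a L L .] }  — reduce
  I14: { [L → b .] }  — reduce
  I15: { [E → L S .] }  — reduce

I10 contains complete items [L → b .], [S → b .] — reduce-reduce conflict.

Answer: Yes — I10: [L → b .] vs [S → b .]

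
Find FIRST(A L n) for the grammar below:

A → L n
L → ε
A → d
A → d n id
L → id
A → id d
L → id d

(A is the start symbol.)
FIRST sets of the non-terminals involved (from the grammar, by fixed-point iteration):
  FIRST(A) = { 'd', 'id', 'n' }

To compute FIRST(A L n), process the symbols left to right:
Symbol A is a non-terminal. Add FIRST(A) \ {ε} = { 'd', 'id', 'n' }
A is not nullable (ε ∉ FIRST(A)), so stop here.
FIRST(A L n) = { 'd', 'id', 'n' }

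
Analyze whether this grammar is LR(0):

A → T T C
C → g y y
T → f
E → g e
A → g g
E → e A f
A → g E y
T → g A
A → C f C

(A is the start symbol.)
A grammar is LR(0) if no state in the canonical LR(0) collection has:
  - both a shift item (dot before a terminal) and a complete item (shift-reduce conflict), or
  - two or more complete items (reduce-reduce conflict; the accept item [A' → A .] counts as a complete item here).

Augment with A' → A and build the canonical LR(0) collection (I0 = CLOSURE({[A' → . A]}), then GOTO on every symbol after a dot until no new states appear). It has 22 states:
  I0: { [A → . C f C], [A → . T T C], [A → . g E y], [A → . g g], [A' → . A], [C → . g y y], [T → . f], [T → . g A] }  — shift
  I1: { [A' → A .] }  — accept
  I2: { [A → C . f C] }  — shift
  I3: { [A → T . T C], [T → . f], [T → . g A] }  — shift
  I4: { [T → f .] }  — reduce
  I5: { [A → . C f C], [A → . T T C], [A → . g E y], [A → . g g], [A → g . E y], [A → g . g], [C → . g y y], [C → g . y y], [E → . e A f], [E → . g e], [T → . f], [T → . g A], [T → g . A] }  — shift
  I6: { [T → g A .] }  — reduce
  I7: { [A → g E . y] }  — shift
  I8: { [A → . C f C], [A → . T T C], [A → . g E y], [A → . g g], [C → . g y y], [E → e . A f], [T → . f], [T → . g A] }  — shift
  I9: { [A → . C f C], [A → . T T C], [A → . g E y], [A → . g g], [A → g . E y], [A → g . g], [A → g g .], [C → . g y y], [C → g . y y], [E → . e A f], [E → . g e], [E → g . e], [T → . f], [T → . g A], [T → g . A] }  — shift, reduce
  I10: { [C → g y . y] }  — shift
  I11: { [C → g y y .] }  — reduce
  I12: { [A → . C f C], [A → . T T C], [A → . g E y], [A → . g g], [C → . g y y], [E → e . A f], [E → g e .], [T → . f], [T → . g A] }  — shift, reduce
  I13: { [E → e A . f] }  — shift
  I14: { [E → e A f .] }  — reduce
  I15: { [A → g E y .] }  — reduce
  I16: { [A → T T . C], [C → . g y y] }  — shift
  I17: { [A → . C f C], [A → . T T C], [A → . g E y], [A → . g g], [C → . g y y], [T → . f], [T → . g A], [T → g . A] }  — shift
  I18: { [A → T T C .] }  — reduce
  I19: { [C → g . y y] }  — shift
  I20: { [A → C f . C], [C → . g y y] }  — shift
  I21: { [A → C f C .] }  — reduce

Conflict in state I9:
  Shift-reduce conflict between [A → g g .] and [A → . g E y]
So the grammar is NOT LR(0).

Answer: No. Shift-reduce conflict between [A → g g .] and [A → . g E y]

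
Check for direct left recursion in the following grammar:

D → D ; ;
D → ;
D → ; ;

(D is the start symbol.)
Yes, D is left-recursive

Direct left recursion occurs when N → N α for some non-terminal N (the right-hand side begins with the left-hand side itself).

D → D ; ;: LEFT RECURSIVE (starts with D)
D → ;: starts with ';'
D → ; ;: starts with ';'

The grammar has direct left recursion on: D.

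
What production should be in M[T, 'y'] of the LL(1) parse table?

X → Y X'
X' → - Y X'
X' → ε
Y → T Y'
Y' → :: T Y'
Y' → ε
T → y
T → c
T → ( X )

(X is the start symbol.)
To find M[T, 'y'], we find productions for T where 'y' is in the predict set (PREDICT(N → α) = (FIRST(α) \ {ε}) ∪ (FOLLOW(N) if α ⇒* ε)).

T → y: PREDICT = { 'y' }
  'y' is in predict set, so this production goes in M[T, 'y']
T → c: PREDICT = { 'c' }
T → ( X ): PREDICT = { '(' }

M[T, 'y'] = T → y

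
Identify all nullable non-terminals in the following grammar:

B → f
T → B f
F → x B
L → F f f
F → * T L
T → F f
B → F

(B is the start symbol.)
A non-terminal is nullable if it can derive ε (the empty string): either it has an ε-production, or it has a production whose right-hand side consists entirely of nullable non-terminals.

There are no ε-productions, so no non-terminal can derive ε.
No non-terminals are nullable.

Answer: None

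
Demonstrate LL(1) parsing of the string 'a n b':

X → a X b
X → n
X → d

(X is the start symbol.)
LL(1) parsing maintains a stack (initially the start symbol over $) and the input. At each step: if the stack top is a terminal, match it against the current input token; if it is a non-terminal N, replace it with the RHS of M[N, lookahead] (the unique production whose predict set contains the lookahead).

Stack is shown with the top on the left.

Stack    Input    Action
------------------------
X $      a n b $  output X → a X b
a X b $  a n b $  match 'a'
X b $    n b $    output X → n
n b $    n b $    match 'n'
b $      b $      match 'b'
$        $        accept

The string is accepted.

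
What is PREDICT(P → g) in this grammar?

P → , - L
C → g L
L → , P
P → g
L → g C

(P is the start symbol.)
{ 'g' }

PREDICT(P → g) = (FIRST(RHS) \ {ε}) ∪ (FOLLOW(P) if ε ∈ FIRST(RHS), i.e. RHS ⇒* ε)
FIRST(g) = { 'g' }
ε ∉ FIRST(g), so FOLLOW(P) is not added.
PREDICT(P → g) = { 'g' }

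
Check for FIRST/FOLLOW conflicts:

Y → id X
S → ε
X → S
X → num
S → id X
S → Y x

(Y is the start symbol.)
No FIRST/FOLLOW conflicts.

A FIRST/FOLLOW conflict occurs when a non-terminal N has a nullable alternative N → β (β ⇒* ε) and another alternative N → α with FIRST(α) ∩ FOLLOW(N) ≠ ∅: on such a lookahead the parser cannot decide between expanding α and letting N vanish via β.

Nullable non-terminals: S, X.
FIRST sets used below: FIRST(Y) = { 'id' }, FIRST(S) = { 'id', ε }

S: nullable alternative(s) S → ε; FOLLOW(S) = { $, 'x' }
  S → ε: FIRST \ {ε} = { } — this is the only nullable alternative, skip
  S → id X: FIRST \ {ε} = { 'id' } — disjoint from FOLLOW(S)
  S → Y x: FIRST \ {ε} = { 'id' } — disjoint from FOLLOW(S)

X: nullable alternative(s) X → S; FOLLOW(X) = { $, 'x' }
  X → S: FIRST \ {ε} = { 'id' } — this is the only nullable alternative, skip
  X → num: FIRST \ {ε} = { 'num' } — disjoint from FOLLOW(X)

Y has no nullable alternative, so no FIRST/FOLLOW check is needed there.

No FIRST/FOLLOW conflicts found.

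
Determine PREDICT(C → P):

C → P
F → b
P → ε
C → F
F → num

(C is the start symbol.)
PREDICT(C → P) = (FIRST(RHS) \ {ε}) ∪ (FOLLOW(C) if ε ∈ FIRST(RHS), i.e. RHS ⇒* ε)
FIRST(P) = { ε }
FIRST(P) = { ε }
ε ∈ FIRST(P) (the right-hand side is nullable), so add FOLLOW(C) = { $ }
PREDICT(C → P) = { $ }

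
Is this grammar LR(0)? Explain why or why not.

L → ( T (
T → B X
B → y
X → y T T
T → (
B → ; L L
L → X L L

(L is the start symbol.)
Yes, the grammar is LR(0)

Augment with L' → L and build the canonical LR(0) collection (I0 = CLOSURE({[L' → . L]}), then GOTO on every symbol after a dot until no new states appear). It has 18 states:
  I0: { [L → . ( T (], [L → . X L L], [L' → . L], [X → . y T T] }  — shift
  I1: { [B → . ; L L], [B → . y], [L → ( . T (], [T → . (], [T → . B X] }  — shift
  I2: { [L' → L .] }  — accept
  I3: { [L → . ( T (], [L → . X L L], [L → X . L L], [X → . y T T] }  — shift
  I4: { [B → . ; L L], [B → . y], [T → . (], [T → . B X], [X → y . T T] }  — shift
  I5: { [T → ( .] }  — reduce
  I6: { [B → ; . L L], [L → . ( T (], [L → . X L L], [X → . y T T] }  — shift
  I7: { [T → B . X], [X → . y T T] }  — shift
  I8: { [B → . ; L L], [B → . y], [T → . (], [T → . B X], [X → y T . T] }  — shift
  I9: { [B → y .] }  — reduce
  I10: { [X → y T T .] }  — reduce
  I11: { [T → B X .] }  — reduce
  I12: { [B → ; L . L], [L → . ( T (], [L → . X L L], [X → . y T T] }  — shift
  I13: { [B → ; L L .] }  — reduce
  I14: { [L → . ( T (], [L → . X L L], [L → X L . L], [X → . y T T] }  — shift
  I15: { [L → X L L .] }  — reduce
  I16: { [L → ( T . (] }  — shift
  I17: { [L → ( T ( .] }  — reduce

Every state is either a pure shift/goto state or contains exactly one complete item and nothing to shift — no conflicts. The grammar is LR(0).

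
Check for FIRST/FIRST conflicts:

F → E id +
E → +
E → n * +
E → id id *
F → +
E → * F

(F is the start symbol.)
Yes. F → E id '+' / F → '+' on { '+' }

A FIRST/FIRST conflict occurs when two productions N → α and N → β for the same non-terminal have FIRST(α) ∩ FIRST(β) ≠ ∅ (with ε ∈ FIRST of a nullable right-hand side, so two nullable alternatives also conflict).

FIRST sets of the non-terminals at (or reachable through a nullable prefix from) the front of some alternative:
  FIRST(E) = { '*', '+', 'id', 'n' }

Productions for F:
  F → E id +: FIRST = { '*', '+', 'id', 'n' }
  F → +: FIRST = { '+' }
Productions for E:
  E → +: FIRST = { '+' }
  E → n * +: FIRST = { 'n' }
  E → id id *: FIRST = { 'id' }
  E → * F: FIRST = { '*' }

Conflict for F: F → E id + and F → +
  Overlap: { '+' }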